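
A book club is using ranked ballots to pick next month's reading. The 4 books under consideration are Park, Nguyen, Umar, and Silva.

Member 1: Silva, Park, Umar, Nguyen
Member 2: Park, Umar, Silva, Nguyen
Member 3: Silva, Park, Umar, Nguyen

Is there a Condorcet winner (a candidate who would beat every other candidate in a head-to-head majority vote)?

Yes

Head-to-head results (3 voters total):
Park vs Nguyen: Park wins 3–0.
Park vs Umar: Park wins 3–0.
Park vs Silva: Silva wins 2–1.
Nguyen vs Umar: Umar wins 3–0.
Nguyen vs Silva: Silva wins 3–0.
Umar vs Silva: Silva wins 2–1.
Silva beats each rival — Park (2–1), Nguyen (3–0), Umar (2–1) — so Silva is the Condorcet winner.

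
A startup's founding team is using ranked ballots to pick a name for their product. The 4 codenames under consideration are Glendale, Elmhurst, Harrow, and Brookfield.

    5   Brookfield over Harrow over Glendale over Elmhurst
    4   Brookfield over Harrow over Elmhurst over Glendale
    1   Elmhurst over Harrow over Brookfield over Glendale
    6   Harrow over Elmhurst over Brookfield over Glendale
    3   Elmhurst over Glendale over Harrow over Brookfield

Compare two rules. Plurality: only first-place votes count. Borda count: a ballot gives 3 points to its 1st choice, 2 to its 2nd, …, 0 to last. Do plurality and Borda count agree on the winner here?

Plurality first-place counts: Glendale 0, Elmhurst 4, Harrow 6, Brookfield 9 → Brookfield.
Borda totals: Glendale 11, Elmhurst 28, Harrow 41, Brookfield 34 → Harrow.
The two rules disagree: plurality picks Brookfield, Borda picks Harrow.

No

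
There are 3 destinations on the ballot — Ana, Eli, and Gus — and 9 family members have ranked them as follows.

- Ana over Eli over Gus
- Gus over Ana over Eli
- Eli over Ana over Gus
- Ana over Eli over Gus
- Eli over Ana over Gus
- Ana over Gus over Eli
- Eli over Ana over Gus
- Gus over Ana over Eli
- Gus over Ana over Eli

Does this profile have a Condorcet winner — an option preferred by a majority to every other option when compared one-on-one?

Yes

Head-to-head results (9 voters total):
Ana vs Eli: Ana wins 6–3.
Ana vs Gus: Ana wins 6–3.
Eli vs Gus: Eli wins 5–4.
Ana beats each rival — Eli (6–3), Gus (6–3) — so Ana is the Condorcet winner.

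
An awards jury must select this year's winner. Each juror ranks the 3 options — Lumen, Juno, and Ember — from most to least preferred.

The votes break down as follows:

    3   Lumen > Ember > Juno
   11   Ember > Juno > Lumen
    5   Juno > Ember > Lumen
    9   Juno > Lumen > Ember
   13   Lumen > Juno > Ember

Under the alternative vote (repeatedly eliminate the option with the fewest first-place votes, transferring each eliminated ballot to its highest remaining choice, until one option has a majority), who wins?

Juno

Round 1: Lumen 16, Juno 14, Ember 11. Ember has the fewest and is eliminated.
Round 2: Juno 25, Lumen 16. Juno has a majority.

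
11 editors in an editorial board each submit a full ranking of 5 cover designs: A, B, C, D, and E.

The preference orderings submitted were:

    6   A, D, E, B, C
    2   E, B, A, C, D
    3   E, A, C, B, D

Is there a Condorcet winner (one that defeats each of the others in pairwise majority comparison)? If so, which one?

Head-to-head results (11 voters total):
A vs B: A wins 9–2.
A vs C: A wins 11–0.
A vs D: A wins 11–0.
A vs E: A wins 6–5.
B vs C: B wins 8–3.
B vs D: D wins 6–5.
B vs E: E wins 11–0.
C vs D: D wins 6–5.
C vs E: E wins 11–0.
D vs E: D wins 6–5.
A beats each rival — B (9–2), C (11–0), D (11–0), E (6–5) — so A is the Condorcet winner.

A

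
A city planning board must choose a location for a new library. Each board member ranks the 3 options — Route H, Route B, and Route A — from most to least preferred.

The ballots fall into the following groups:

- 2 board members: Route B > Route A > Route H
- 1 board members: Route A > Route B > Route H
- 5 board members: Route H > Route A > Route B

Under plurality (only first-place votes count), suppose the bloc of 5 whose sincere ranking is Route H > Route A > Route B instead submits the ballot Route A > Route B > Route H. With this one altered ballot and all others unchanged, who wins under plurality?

Route A

First-place totals with the altered ballot: Route H 0, Route B 2, Route A 6.
The switch changes the winner from Route H to Route A.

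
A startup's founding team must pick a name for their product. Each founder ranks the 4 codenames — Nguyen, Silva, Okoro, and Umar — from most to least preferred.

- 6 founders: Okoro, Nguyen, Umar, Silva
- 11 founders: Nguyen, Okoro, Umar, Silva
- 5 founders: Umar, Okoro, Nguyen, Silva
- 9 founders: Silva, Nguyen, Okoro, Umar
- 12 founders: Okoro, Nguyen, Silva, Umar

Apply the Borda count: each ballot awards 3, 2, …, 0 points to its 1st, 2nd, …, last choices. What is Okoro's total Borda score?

95

Borda scores:
  Nguyen: 6·2 + 11·3 + 5·1 + 9·2 + 12·2 = 92
  Silva: 6·0 + 11·0 + 5·0 + 9·3 + 12·1 = 39
  Okoro: 6·3 + 11·2 + 5·2 + 9·1 + 12·3 = 95
  Umar: 6·1 + 11·1 + 5·3 + 9·0 + 12·0 = 32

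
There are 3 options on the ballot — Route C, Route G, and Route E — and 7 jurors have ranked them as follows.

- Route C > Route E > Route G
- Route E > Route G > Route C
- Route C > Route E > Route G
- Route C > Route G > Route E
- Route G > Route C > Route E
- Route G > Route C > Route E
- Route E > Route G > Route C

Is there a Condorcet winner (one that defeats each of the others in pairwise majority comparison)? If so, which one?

Head-to-head results (7 voters total):
Route C vs Route G: Route G wins 4–3.
Route C vs Route E: Route C wins 5–2.
Route G vs Route E: Route E wins 4–3.
No candidate beats all others: Route C beats Route E beats Route G beats Route C, a majority cycle.

No Condorcet winner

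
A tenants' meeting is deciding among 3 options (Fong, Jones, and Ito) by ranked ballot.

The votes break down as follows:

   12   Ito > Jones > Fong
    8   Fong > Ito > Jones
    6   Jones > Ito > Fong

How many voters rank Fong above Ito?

8

Ballots ranking Fong above Ito: 8.
Ballots ranking Ito above Fong: 12+6 = 18.
So 8 of 26 voters prefer Fong to Ito.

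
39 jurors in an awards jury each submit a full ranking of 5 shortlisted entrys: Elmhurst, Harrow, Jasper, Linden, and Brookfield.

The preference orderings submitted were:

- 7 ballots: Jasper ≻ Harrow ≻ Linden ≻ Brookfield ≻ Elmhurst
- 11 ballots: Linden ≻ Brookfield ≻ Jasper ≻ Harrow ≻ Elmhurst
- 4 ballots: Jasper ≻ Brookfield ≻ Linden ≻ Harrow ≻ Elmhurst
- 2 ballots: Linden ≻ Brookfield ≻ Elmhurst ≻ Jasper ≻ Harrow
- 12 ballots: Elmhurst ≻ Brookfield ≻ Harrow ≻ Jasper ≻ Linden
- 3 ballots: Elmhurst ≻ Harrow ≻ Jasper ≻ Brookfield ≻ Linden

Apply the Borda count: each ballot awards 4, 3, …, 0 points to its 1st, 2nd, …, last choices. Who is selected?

Brookfield

Borda scores:
  Elmhurst: 7·0 + 11·0 + 4·0 + 2·2 + 12·4 + 3·4 = 64
  Harrow: 7·3 + 11·1 + 4·1 + 2·0 + 12·2 + 3·3 = 69
  Jasper: 7·4 + 11·2 + 4·4 + 2·1 + 12·1 + 3·2 = 86
  Linden: 7·2 + 11·4 + 4·2 + 2·4 + 12·0 + 3·0 = 74
  Brookfield: 7·1 + 11·3 + 4·3 + 2·3 + 12·3 + 3·1 = 97
Brookfield has the highest total.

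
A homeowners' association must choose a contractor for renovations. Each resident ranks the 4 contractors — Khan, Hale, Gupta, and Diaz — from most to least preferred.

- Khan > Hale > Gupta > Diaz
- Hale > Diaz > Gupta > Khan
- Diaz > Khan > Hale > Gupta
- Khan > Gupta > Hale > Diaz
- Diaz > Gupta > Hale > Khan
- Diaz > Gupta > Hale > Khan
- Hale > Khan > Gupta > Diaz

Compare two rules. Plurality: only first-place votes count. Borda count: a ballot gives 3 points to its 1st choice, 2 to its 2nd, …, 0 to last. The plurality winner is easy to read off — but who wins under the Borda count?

Hale

Plurality first-place counts: Khan 2, Hale 2, Gupta 0, Diaz 3 → Diaz.
Borda totals: Khan 10, Hale 12, Gupta 9, Diaz 11 → Hale.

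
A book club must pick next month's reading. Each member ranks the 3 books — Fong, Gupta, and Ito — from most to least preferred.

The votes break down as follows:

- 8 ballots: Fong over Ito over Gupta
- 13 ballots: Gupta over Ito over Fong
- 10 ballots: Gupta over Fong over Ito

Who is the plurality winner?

First-place vote totals:
  Fong: 8
  Gupta: 23
  Ito: 0
Gupta has the most first-place votes.

Gupta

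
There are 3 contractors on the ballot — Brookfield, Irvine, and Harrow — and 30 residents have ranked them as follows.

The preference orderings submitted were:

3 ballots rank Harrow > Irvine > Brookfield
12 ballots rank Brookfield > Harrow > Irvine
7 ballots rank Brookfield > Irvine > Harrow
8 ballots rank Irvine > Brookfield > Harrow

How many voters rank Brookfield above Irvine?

Ballots ranking Brookfield above Irvine: 12+7 = 19.
Ballots ranking Irvine above Brookfield: 3+8 = 11.
So 19 of 30 voters prefer Brookfield to Irvine.

19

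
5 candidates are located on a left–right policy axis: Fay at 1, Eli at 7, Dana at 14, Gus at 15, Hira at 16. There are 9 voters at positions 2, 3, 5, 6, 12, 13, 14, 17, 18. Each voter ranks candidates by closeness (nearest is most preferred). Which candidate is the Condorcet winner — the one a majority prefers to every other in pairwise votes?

With single-peaked preferences on a line, the Condorcet winner is the candidate closest to the median voter.
The median voter (position 12) is closest to Dana at 14.
Check: Dana vs Fay — voters closer to Dana: 5 of 9.

Dana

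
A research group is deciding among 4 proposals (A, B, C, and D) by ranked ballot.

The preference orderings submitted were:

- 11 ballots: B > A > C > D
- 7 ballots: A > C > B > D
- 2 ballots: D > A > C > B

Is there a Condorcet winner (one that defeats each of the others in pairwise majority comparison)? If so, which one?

B

Head-to-head results (20 voters total):
A vs B: B wins 11–9.
A vs C: A wins 20–0.
A vs D: A wins 18–2.
B vs C: B wins 11–9.
B vs D: B wins 18–2.
C vs D: C wins 18–2.
B beats each rival — A (11–9), C (11–9), D (18–2) — so B is the Condorcet winner.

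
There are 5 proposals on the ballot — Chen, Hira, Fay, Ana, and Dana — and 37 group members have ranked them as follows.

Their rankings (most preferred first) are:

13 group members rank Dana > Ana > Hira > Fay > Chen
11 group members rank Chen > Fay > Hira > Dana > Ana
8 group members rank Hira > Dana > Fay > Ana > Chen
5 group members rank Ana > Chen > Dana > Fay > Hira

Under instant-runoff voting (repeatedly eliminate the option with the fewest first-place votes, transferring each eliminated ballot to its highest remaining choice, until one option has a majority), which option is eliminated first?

Fay

Round 1: Dana 13, Chen 11, Hira 8, Ana 5, Fay 0. Fay has the fewest and is eliminated.
Round 2: Dana 13, Chen 11, Hira 8, Ana 5. Ana has the fewest and is eliminated.
Round 3: Chen 16, Dana 13, Hira 8. Hira has the fewest and is eliminated.
Round 4: Dana 21, Chen 16. Dana has a majority.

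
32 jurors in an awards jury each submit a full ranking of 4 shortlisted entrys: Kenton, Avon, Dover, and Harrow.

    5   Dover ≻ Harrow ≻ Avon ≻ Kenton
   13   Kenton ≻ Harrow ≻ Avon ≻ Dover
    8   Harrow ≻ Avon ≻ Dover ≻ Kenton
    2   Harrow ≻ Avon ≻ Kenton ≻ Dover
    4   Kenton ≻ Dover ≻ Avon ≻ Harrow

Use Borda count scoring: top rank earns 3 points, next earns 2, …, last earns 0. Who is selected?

Borda scores:
  Kenton: 5·0 + 13·3 + 8·0 + 2·1 + 4·3 = 53
  Avon: 5·1 + 13·1 + 8·2 + 2·2 + 4·1 = 42
  Dover: 5·3 + 13·0 + 8·1 + 2·0 + 4·2 = 31
  Harrow: 5·2 + 13·2 + 8·3 + 2·3 + 4·0 = 66
Harrow has the highest total.

Harrow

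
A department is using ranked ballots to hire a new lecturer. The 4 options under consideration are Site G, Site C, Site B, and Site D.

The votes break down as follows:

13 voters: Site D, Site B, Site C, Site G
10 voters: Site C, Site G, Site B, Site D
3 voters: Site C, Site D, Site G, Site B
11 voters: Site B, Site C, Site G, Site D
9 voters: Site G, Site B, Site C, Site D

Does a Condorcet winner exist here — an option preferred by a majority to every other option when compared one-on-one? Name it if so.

Site B

Head-to-head results (46 voters total):
Site G vs Site C: Site C wins 37–9.
Site G vs Site B: Site B wins 24–22.
Site G vs Site D: Site G wins 30–16.
Site C vs Site B: Site B wins 33–13.
Site C vs Site D: Site C wins 33–13.
Site B vs Site D: Site B wins 30–16.
Site B beats each rival — Site G (24–22), Site C (33–13), Site D (30–16) — so Site B is the Condorcet winner.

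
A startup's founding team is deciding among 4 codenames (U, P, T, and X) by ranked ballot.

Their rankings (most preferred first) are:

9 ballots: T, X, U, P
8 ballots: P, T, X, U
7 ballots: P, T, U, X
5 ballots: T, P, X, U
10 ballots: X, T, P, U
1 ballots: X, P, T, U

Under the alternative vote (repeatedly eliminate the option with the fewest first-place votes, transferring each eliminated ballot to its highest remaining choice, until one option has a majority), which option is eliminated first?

Round 1: P 15, T 14, X 11, U 0. U has the fewest and is eliminated.
Round 2: P 15, T 14, X 11. X has the fewest and is eliminated.
Round 3: T 24, P 16. T has a majority.

U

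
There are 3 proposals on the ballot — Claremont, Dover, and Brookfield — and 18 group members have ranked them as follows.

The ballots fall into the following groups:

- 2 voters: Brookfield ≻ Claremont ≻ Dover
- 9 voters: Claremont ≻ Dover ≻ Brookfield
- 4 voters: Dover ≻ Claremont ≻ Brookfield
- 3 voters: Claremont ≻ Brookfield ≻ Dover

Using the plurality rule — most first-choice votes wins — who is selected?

Claremont

First-place vote totals:
  Claremont: 12
  Dover: 4
  Brookfield: 2
Claremont has the most first-place votes.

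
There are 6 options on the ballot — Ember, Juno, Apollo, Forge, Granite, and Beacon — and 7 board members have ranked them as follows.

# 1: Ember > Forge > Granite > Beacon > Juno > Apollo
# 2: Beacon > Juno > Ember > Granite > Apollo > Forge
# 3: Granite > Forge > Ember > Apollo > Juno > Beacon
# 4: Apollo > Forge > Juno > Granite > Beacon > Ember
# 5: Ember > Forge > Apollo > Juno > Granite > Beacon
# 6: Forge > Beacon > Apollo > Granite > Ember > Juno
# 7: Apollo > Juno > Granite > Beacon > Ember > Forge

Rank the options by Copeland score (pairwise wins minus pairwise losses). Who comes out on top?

Forge

Pairwise results:
  Ember vs Juno: Ember wins 4–3.
  Ember vs Apollo: Ember wins 4–3.
  Ember vs Forge: Ember wins 4–3.
  Ember vs Granite: Granite wins 4–3.
  Ember vs Beacon: Beacon wins 4–3.
  Juno vs Apollo: Apollo wins 5–2.
  Juno vs Forge: Forge wins 5–2.
  Juno vs Granite: Juno wins 4–3.
  Juno vs Beacon: Juno wins 4–3.
  Apollo vs Forge: Forge wins 4–3.
  Apollo vs Granite: Apollo wins 4–3.
  Apollo vs Beacon: Apollo wins 4–3.
  Forge vs Granite: Forge wins 4–3.
  Forge vs Beacon: Forge wins 5–2.
  Granite vs Beacon: Granite wins 5–2.
Copeland scores (wins − losses):
  Ember: 3 − 2 = 1
  Juno: 2 − 3 = -1
  Apollo: 3 − 2 = 1
  Forge: 4 − 1 = 3
  Granite: 2 − 3 = -1
  Beacon: 1 − 4 = -3
Forge has the best Copeland score.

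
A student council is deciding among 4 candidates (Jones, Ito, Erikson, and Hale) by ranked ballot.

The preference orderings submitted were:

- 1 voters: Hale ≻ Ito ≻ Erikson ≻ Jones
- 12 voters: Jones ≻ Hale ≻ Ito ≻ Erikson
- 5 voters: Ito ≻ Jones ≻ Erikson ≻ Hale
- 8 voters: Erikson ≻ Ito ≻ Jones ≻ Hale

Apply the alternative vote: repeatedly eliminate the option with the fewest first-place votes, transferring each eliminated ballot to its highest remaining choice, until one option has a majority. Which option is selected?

Round 1: Jones 12, Erikson 8, Ito 5, Hale 1. Hale has the fewest and is eliminated.
Round 2: Jones 12, Erikson 8, Ito 6. Ito has the fewest and is eliminated.
Round 3: Jones 17, Erikson 9. Jones has a majority.

Jones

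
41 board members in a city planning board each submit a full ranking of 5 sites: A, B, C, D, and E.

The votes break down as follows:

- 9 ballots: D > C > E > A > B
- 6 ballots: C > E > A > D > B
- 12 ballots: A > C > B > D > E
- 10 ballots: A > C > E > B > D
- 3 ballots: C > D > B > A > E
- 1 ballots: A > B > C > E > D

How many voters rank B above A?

Ballots ranking B above A: 3.
Ballots ranking A above B: 9+6+12+10+1 = 38.
So 3 of 41 voters prefer B to A.

3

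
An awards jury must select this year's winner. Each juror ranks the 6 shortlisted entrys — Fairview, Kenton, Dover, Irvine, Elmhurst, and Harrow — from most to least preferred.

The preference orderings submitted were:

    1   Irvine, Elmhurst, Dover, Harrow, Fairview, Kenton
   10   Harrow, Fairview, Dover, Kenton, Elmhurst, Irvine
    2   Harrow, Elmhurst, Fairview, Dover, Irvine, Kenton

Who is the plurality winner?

Harrow

First-place vote totals:
  Fairview: 0
  Kenton: 0
  Dover: 0
  Irvine: 1
  Elmhurst: 0
  Harrow: 12
Harrow has the most first-place votes.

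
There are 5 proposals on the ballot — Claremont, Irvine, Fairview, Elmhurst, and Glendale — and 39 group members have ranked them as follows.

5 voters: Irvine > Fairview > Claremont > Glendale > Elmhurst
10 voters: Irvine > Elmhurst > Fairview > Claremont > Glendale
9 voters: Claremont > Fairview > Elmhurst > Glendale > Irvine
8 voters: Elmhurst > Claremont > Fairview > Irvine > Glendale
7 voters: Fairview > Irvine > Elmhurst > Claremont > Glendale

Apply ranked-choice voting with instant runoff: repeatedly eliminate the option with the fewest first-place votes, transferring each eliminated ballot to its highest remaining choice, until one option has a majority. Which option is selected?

Round 1: Irvine 15, Claremont 9, Elmhurst 8, Fairview 7, Glendale 0. Glendale has the fewest and is eliminated.
Round 2: Irvine 15, Claremont 9, Elmhurst 8, Fairview 7. Fairview has the fewest and is eliminated.
Round 3: Irvine 22, Claremont 9, Elmhurst 8. Irvine has a majority.

Irvine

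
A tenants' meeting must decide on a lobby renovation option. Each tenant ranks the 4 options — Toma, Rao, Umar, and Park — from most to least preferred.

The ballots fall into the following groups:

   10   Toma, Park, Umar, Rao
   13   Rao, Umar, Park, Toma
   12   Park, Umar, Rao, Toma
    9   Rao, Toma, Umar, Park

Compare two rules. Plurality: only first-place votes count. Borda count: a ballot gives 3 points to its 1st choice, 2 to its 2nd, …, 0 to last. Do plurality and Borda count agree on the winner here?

Plurality first-place counts: Toma 10, Rao 22, Umar 0, Park 12 → Rao.
Borda totals: Toma 48, Rao 78, Umar 69, Park 69 → Rao.
The two rules agree on Rao.

Yes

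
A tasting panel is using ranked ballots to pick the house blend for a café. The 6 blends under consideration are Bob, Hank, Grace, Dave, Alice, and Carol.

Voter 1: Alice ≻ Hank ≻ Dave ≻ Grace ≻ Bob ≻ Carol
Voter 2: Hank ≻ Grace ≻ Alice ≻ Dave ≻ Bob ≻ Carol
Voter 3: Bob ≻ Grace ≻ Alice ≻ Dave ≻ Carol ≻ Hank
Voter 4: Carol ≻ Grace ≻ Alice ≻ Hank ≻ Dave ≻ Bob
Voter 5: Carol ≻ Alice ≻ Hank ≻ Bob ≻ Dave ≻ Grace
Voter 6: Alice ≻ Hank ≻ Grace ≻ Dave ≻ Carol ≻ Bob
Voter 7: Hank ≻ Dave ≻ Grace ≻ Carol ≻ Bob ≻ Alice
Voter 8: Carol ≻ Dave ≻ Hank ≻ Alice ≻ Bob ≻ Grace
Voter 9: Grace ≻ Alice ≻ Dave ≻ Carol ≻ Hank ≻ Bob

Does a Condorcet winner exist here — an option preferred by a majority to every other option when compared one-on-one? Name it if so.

Head-to-head results (9 voters total):
Bob vs Hank: Hank wins 8–1.
Bob vs Grace: Grace wins 6–3.
Bob vs Dave: Dave wins 7–2.
Bob vs Alice: Alice wins 7–2.
Bob vs Carol: Carol wins 6–3.
Hank vs Grace: Hank wins 6–3.
Hank vs Dave: Hank wins 6–3.
Hank vs Alice: Alice wins 6–3.
Hank vs Carol: Carol wins 5–4.
Grace vs Dave: Grace wins 5–4.
Grace vs Alice: Grace wins 5–4.
Grace vs Carol: Grace wins 6–3.
Dave vs Alice: Alice wins 7–2.
Dave vs Carol: Dave wins 6–3.
Alice vs Carol: Alice wins 5–4.
No candidate beats all others: Hank beats Grace beats Alice beats Hank, a majority cycle.

No Condorcet winner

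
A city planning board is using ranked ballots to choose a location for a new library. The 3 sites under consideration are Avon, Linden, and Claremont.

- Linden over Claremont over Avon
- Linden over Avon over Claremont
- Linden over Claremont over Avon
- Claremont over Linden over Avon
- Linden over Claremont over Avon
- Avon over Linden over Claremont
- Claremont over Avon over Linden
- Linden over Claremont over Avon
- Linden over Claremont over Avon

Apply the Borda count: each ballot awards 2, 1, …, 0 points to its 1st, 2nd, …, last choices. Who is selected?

Linden

Borda scores:
  Avon: 0 + 1 + 0 + 0 + 0 + 2 + 1 + 0 + 0 = 4
  Linden: 2 + 2 + 2 + 1 + 2 + 1 + 0 + 2 + 2 = 14
  Claremont: 1 + 0 + 1 + 2 + 1 + 0 + 2 + 1 + 1 = 9
Linden has the highest total.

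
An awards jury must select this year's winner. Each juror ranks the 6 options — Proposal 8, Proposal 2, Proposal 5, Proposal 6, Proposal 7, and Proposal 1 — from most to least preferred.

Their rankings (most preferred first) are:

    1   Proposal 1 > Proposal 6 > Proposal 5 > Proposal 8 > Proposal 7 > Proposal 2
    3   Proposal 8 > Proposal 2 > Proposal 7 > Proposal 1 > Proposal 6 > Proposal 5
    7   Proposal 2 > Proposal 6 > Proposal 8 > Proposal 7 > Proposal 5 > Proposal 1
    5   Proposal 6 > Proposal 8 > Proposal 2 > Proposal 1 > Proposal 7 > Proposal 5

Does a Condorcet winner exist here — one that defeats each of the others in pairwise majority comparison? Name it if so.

Head-to-head results (16 voters total):
Proposal 8 vs Proposal 2: Proposal 8 wins 9–7.
Proposal 8 vs Proposal 5: Proposal 8 wins 15–1.
Proposal 8 vs Proposal 6: Proposal 6 wins 13–3.
Proposal 8 vs Proposal 7: Proposal 8 wins 16–0.
Proposal 8 vs Proposal 1: Proposal 8 wins 15–1.
Proposal 2 vs Proposal 5: Proposal 2 wins 15–1.
Proposal 2 vs Proposal 6: Proposal 2 wins 10–6.
Proposal 2 vs Proposal 7: Proposal 2 wins 15–1.
Proposal 2 vs Proposal 1: Proposal 2 wins 15–1.
Proposal 5 vs Proposal 6: Proposal 6 wins 16–0.
Proposal 5 vs Proposal 7: Proposal 7 wins 15–1.
Proposal 5 vs Proposal 1: Proposal 1 wins 9–7.
Proposal 6 vs Proposal 7: Proposal 6 wins 13–3.
Proposal 6 vs Proposal 1: Proposal 6 wins 12–4.
Proposal 7 vs Proposal 1: Proposal 7 wins 10–6.
No candidate beats all others: Proposal 8 beats Proposal 2 beats Proposal 6 beats Proposal 8, a majority cycle.

There is no Condorcet winner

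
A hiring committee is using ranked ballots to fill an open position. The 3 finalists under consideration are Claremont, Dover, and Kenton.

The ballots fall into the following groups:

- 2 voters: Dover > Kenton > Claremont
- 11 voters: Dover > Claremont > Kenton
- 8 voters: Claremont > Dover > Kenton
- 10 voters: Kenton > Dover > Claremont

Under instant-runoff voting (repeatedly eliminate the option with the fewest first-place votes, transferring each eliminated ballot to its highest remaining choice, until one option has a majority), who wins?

Dover

Round 1: Dover 13, Kenton 10, Claremont 8. Claremont has the fewest and is eliminated.
Round 2: Dover 21, Kenton 10. Dover has a majority.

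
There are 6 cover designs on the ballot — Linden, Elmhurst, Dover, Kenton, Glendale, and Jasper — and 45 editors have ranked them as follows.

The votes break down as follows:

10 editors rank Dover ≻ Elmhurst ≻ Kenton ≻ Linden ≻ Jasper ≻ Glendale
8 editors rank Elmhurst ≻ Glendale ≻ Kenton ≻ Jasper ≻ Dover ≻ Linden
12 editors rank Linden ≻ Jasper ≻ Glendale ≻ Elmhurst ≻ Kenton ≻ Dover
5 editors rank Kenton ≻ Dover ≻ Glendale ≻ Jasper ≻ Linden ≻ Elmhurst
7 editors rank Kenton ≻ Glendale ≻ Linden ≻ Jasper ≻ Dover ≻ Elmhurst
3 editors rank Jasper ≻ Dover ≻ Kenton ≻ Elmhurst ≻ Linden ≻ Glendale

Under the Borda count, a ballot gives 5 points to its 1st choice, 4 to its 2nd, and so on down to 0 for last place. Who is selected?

Kenton

Borda scores:
  Linden: 10·2 + 8·0 + 12·5 + 5·1 + 7·3 + 3·1 = 109
  Elmhurst: 10·4 + 8·5 + 12·2 + 5·0 + 7·0 + 3·2 = 110
  Dover: 10·5 + 8·1 + 12·0 + 5·4 + 7·1 + 3·4 = 97
  Kenton: 10·3 + 8·3 + 12·1 + 5·5 + 7·5 + 3·3 = 135
  Glendale: 10·0 + 8·4 + 12·3 + 5·3 + 7·4 + 3·0 = 111
  Jasper: 10·1 + 8·2 + 12·4 + 5·2 + 7·2 + 3·5 = 113
Kenton has the highest total.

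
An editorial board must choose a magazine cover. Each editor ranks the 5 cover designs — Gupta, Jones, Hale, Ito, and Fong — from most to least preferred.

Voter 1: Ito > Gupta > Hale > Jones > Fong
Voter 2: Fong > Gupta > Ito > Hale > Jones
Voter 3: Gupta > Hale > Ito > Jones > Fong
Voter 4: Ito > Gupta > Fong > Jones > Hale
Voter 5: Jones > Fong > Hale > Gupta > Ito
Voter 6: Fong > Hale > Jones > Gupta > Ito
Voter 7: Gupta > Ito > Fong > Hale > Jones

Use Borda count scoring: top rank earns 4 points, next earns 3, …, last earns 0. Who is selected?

Borda scores:
  Gupta: 3 + 3 + 4 + 3 + 1 + 1 + 4 = 19
  Jones: 1 + 0 + 1 + 1 + 4 + 2 + 0 = 9
  Hale: 2 + 1 + 3 + 0 + 2 + 3 + 1 = 12
  Ito: 4 + 2 + 2 + 4 + 0 + 0 + 3 = 15
  Fong: 0 + 4 + 0 + 2 + 3 + 4 + 2 = 15
Gupta has the highest total.

Gupta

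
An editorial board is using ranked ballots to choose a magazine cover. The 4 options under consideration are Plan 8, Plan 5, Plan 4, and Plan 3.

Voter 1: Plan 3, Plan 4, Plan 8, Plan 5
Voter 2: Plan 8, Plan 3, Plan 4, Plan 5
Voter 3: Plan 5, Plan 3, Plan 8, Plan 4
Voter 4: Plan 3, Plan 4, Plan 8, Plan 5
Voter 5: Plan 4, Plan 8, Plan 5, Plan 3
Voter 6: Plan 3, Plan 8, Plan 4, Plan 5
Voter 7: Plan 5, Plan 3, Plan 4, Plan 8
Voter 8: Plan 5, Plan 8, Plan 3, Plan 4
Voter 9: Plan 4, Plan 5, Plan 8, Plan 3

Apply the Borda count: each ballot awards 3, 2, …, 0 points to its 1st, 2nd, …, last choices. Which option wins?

Borda scores:
  Plan 8: 1 + 3 + 1 + 1 + 2 + 2 + 0 + 2 + 1 = 13
  Plan 5: 0 + 0 + 3 + 0 + 1 + 0 + 3 + 3 + 2 = 12
  Plan 4: 2 + 1 + 0 + 2 + 3 + 1 + 1 + 0 + 3 = 13
  Plan 3: 3 + 2 + 2 + 3 + 0 + 3 + 2 + 1 + 0 = 16
Plan 3 has the highest total.

Plan 3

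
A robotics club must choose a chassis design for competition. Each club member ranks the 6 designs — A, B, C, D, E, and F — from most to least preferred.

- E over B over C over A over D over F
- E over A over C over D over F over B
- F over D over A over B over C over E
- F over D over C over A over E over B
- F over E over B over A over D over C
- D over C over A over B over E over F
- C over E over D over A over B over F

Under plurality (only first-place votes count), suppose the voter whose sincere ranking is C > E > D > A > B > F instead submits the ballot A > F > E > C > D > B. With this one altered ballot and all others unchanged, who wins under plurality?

F

First-place totals with the altered ballot: A 1, B 0, C 0, D 1, E 2, F 3.
The winner is unchanged: still F.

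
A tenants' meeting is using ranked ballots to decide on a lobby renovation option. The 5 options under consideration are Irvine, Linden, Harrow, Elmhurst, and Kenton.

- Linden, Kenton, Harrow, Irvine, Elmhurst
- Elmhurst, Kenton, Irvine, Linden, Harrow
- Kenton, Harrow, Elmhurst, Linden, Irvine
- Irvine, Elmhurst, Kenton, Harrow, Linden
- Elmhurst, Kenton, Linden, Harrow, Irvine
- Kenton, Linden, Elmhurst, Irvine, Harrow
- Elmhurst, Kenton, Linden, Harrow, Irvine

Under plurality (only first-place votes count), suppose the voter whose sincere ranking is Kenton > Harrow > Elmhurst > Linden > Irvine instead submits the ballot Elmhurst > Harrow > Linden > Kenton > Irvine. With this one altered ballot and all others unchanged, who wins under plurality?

First-place totals with the altered ballot: Irvine 1, Linden 1, Harrow 0, Elmhurst 4, Kenton 1.
The winner is unchanged: still Elmhurst.

Elmhurst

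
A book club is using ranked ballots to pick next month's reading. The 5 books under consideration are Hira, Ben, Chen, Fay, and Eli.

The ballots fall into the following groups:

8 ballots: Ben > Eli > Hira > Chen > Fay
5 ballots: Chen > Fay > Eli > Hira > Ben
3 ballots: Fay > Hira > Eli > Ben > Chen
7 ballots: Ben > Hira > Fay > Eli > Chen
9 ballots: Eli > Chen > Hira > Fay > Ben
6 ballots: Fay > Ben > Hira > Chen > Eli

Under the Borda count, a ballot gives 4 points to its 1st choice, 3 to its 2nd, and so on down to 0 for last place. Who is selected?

Borda scores:
  Hira: 8·2 + 5·1 + 3·3 + 7·3 + 9·2 + 6·2 = 81
  Ben: 8·4 + 5·0 + 3·1 + 7·4 + 9·0 + 6·3 = 81
  Chen: 8·1 + 5·4 + 3·0 + 7·0 + 9·3 + 6·1 = 61
  Fay: 8·0 + 5·3 + 3·4 + 7·2 + 9·1 + 6·4 = 74
  Eli: 8·3 + 5·2 + 3·2 + 7·1 + 9·4 + 6·0 = 83
Eli has the highest total.

Eli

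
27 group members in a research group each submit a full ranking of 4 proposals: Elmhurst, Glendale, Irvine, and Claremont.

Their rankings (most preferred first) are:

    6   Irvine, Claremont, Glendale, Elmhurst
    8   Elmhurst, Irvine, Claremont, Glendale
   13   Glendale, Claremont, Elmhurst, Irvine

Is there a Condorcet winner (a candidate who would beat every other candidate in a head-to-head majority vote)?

No

Head-to-head results (27 voters total):
Elmhurst vs Glendale: Glendale wins 19–8.
Elmhurst vs Irvine: Elmhurst wins 21–6.
Elmhurst vs Claremont: Claremont wins 19–8.
Glendale vs Irvine: Irvine wins 14–13.
Glendale vs Claremont: Claremont wins 14–13.
Irvine vs Claremont: Irvine wins 14–13.
No candidate beats all others: Elmhurst beats Irvine beats Glendale beats Elmhurst, a majority cycle.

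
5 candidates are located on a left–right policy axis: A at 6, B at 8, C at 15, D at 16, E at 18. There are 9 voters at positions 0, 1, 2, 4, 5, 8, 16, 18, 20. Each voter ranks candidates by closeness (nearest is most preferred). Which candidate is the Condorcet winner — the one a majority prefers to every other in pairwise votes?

With single-peaked preferences on a line, the Condorcet winner is the candidate closest to the median voter.
The median voter (position 5) is closest to A at 6.
Check: A vs B — voters closer to A: 5 of 9.

A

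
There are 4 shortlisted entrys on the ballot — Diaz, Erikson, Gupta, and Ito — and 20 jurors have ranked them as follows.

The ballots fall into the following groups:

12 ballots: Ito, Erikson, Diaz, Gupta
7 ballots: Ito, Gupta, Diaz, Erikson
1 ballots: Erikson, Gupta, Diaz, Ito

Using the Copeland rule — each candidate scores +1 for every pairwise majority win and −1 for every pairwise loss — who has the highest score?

Pairwise results:
  Diaz vs Erikson: Erikson wins 13–7.
  Diaz vs Gupta: Diaz wins 12–8.
  Diaz vs Ito: Ito wins 19–1.
  Erikson vs Gupta: Erikson wins 13–7.
  Erikson vs Ito: Ito wins 19–1.
  Gupta vs Ito: Ito wins 19–1.
Copeland scores (wins − losses):
  Diaz: 1 − 2 = -1
  Erikson: 2 − 1 = 1
  Gupta: 0 − 3 = -3
  Ito: 3 − 0 = 3
Ito has the best Copeland score.

Ito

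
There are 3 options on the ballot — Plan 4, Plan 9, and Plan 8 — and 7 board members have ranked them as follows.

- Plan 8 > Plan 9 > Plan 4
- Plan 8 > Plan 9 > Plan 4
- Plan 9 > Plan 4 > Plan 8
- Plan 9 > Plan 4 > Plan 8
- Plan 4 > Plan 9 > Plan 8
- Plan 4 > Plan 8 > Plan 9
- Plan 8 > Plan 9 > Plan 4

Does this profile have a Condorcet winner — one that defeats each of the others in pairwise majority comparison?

Head-to-head results (7 voters total):
Plan 4 vs Plan 9: Plan 9 wins 5–2.
Plan 4 vs Plan 8: Plan 4 wins 4–3.
Plan 9 vs Plan 8: Plan 8 wins 4–3.
No candidate beats all others: Plan 4 beats Plan 8 beats Plan 9 beats Plan 4, a majority cycle.

No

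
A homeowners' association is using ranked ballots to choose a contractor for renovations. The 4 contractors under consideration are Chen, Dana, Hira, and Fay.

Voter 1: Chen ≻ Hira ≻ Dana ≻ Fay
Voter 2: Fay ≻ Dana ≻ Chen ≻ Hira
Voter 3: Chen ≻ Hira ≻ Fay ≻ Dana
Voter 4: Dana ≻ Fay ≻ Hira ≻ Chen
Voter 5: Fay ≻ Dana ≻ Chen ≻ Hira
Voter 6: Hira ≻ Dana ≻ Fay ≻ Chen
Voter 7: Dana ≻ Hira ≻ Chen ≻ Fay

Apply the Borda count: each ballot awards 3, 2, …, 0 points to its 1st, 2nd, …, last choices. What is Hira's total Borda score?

Borda scores:
  Chen: 3 + 1 + 3 + 0 + 1 + 0 + 1 = 9
  Dana: 1 + 2 + 0 + 3 + 2 + 2 + 3 = 13
  Hira: 2 + 0 + 2 + 1 + 0 + 3 + 2 = 10
  Fay: 0 + 3 + 1 + 2 + 3 + 1 + 0 = 10

10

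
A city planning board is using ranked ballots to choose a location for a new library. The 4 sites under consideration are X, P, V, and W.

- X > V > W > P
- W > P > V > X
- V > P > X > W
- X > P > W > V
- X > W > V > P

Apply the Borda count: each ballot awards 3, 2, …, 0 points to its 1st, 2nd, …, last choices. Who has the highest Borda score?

Borda scores:
  X: 3 + 0 + 1 + 3 + 3 = 10
  P: 0 + 2 + 2 + 2 + 0 = 6
  V: 2 + 1 + 3 + 0 + 1 = 7
  W: 1 + 3 + 0 + 1 + 2 = 7
X has the highest total.

X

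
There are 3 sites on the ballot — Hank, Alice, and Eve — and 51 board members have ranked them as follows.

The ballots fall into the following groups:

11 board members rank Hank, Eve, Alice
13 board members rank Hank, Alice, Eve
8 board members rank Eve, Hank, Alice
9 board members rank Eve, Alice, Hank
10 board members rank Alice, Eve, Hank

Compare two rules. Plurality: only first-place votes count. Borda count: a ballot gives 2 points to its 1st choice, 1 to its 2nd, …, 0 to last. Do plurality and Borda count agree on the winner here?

Plurality first-place counts: Hank 24, Alice 10, Eve 17 → Hank.
Borda totals: Hank 56, Alice 42, Eve 55 → Hank.
The two rules agree on Hank.

Yes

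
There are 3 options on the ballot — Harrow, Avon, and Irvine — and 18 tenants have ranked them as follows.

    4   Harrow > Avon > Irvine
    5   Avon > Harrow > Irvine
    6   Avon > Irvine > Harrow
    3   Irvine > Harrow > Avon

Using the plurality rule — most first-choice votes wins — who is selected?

Avon

First-place vote totals:
  Harrow: 4
  Avon: 11
  Irvine: 3
Avon has the most first-place votes.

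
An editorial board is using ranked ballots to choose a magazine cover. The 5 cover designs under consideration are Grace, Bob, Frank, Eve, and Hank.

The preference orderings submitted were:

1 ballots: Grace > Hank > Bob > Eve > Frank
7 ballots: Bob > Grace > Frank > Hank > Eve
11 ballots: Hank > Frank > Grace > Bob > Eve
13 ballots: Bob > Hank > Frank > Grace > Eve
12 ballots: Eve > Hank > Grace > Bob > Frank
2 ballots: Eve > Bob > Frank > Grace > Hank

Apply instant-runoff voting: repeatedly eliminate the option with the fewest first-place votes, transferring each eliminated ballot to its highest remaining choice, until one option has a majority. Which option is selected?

Round 1: Bob 20, Eve 14, Hank 11, Grace 1, Frank 0. Frank has the fewest and is eliminated.
Round 2: Bob 20, Eve 14, Hank 11, Grace 1. Grace has the fewest and is eliminated.
Round 3: Bob 20, Eve 14, Hank 12. Hank has the fewest and is eliminated.
Round 4: Bob 32, Eve 14. Bob has a majority.

Bob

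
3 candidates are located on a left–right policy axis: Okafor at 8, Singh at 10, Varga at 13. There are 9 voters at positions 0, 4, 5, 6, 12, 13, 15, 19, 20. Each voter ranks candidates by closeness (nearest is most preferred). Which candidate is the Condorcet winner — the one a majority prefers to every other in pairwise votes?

Varga

With single-peaked preferences on a line, the Condorcet winner is the candidate closest to the median voter.
The median voter (position 12) is closest to Varga at 13.
Check: Varga vs Okafor — voters closer to Varga: 5 of 9.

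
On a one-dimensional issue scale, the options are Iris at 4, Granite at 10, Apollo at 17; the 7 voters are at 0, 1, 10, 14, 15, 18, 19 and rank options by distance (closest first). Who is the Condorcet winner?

Apollo

With single-peaked preferences on a line, the Condorcet winner is the candidate closest to the median voter.
The median voter (position 14) is closest to Apollo at 17.
Check: Apollo vs Granite — voters closer to Apollo: 4 of 7.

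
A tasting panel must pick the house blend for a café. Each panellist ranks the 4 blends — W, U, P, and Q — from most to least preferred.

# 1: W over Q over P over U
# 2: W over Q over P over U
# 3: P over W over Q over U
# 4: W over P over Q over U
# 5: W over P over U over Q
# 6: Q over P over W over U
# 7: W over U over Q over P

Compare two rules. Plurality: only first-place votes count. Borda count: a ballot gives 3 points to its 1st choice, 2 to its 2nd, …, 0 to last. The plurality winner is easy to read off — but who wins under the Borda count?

W

Plurality first-place counts: W 5, U 0, P 1, Q 1 → W.
Borda totals: W 18, U 3, P 11, Q 10 → W.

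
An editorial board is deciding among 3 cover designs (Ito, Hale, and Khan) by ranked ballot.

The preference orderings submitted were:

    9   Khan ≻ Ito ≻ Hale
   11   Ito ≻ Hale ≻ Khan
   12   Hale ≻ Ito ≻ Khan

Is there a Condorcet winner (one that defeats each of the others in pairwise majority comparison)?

Head-to-head results (32 voters total):
Ito vs Hale: Ito wins 20–12.
Ito vs Khan: Ito wins 23–9.
Hale vs Khan: Hale wins 23–9.
Ito beats each rival — Hale (20–12), Khan (23–9) — so Ito is the Condorcet winner.

Yes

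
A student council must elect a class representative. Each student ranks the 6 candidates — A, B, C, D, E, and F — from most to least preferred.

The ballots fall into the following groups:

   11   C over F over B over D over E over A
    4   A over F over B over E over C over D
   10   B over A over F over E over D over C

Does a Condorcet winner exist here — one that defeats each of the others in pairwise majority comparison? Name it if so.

Head-to-head results (25 voters total):
A vs B: B wins 21–4.
A vs C: A wins 14–11.
A vs D: A wins 14–11.
A vs E: A wins 14–11.
A vs F: A wins 14–11.
B vs C: B wins 14–11.
B vs D: B wins 25–0.
B vs E: B wins 25–0.
B vs F: F wins 15–10.
C vs D: C wins 15–10.
C vs E: E wins 14–11.
C vs F: F wins 14–11.
D vs E: E wins 14–11.
D vs F: F wins 25–0.
E vs F: F wins 25–0.
No candidate beats all others: A beats F beats B beats A, a majority cycle.

No Condorcet winner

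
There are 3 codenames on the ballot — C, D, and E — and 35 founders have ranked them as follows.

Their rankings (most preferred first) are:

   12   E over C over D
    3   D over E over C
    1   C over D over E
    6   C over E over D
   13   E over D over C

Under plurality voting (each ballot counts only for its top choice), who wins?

First-place vote totals:
  C: 7
  D: 3
  E: 25
E has the most first-place votes.

E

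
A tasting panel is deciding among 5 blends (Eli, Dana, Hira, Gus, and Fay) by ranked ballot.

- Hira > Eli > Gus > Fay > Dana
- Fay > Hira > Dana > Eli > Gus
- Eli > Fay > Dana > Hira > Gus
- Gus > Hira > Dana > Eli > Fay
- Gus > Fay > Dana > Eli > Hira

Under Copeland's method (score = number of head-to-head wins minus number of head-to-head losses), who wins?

Hira

Pairwise results:
  Eli vs Dana: Dana wins 3–2.
  Eli vs Hira: Hira wins 3–2.
  Eli vs Gus: Eli wins 3–2.
  Eli vs Fay: Eli wins 3–2.
  Dana vs Hira: Hira wins 3–2.
  Dana vs Gus: Gus wins 3–2.
  Dana vs Fay: Fay wins 4–1.
  Hira vs Gus: Hira wins 3–2.
  Hira vs Fay: Fay wins 3–2.
  Gus vs Fay: Gus wins 3–2.
Copeland scores (wins − losses):
  Eli: 2 − 2 = 0
  Dana: 1 − 3 = -2
  Hira: 3 − 1 = 2
  Gus: 2 − 2 = 0
  Fay: 2 − 2 = 0
Hira has the best Copeland score.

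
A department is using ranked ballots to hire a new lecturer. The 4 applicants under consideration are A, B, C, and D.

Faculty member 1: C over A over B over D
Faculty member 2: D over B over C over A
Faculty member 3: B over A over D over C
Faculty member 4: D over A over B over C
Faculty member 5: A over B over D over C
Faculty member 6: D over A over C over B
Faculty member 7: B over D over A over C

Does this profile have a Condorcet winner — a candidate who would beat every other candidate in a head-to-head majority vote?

No

Head-to-head results (7 voters total):
A vs B: A wins 4–3.
A vs C: A wins 5–2.
A vs D: D wins 4–3.
B vs C: B wins 5–2.
B vs D: B wins 4–3.
C vs D: D wins 6–1.
No candidate beats all others: A beats B beats D beats A, a majority cycle.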